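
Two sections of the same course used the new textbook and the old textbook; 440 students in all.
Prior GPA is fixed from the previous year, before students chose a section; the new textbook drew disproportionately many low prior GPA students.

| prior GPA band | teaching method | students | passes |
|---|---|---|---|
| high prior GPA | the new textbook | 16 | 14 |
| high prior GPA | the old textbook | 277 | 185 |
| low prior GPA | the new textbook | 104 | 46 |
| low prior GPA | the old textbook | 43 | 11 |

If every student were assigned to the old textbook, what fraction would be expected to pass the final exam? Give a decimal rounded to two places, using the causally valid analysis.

0.53

Prior GPA band satisfies the back-door criterion: it is not a descendant of the teaching method, and it blocks the spurious path from teaching method to outcome. Adjusting for it (i.e., using the within-prior GPA band rates) gives the causal effect.
Standardising the old textbook to the population prior GPA band mix: 0.666·185/277 + 0.334·11/43 = 0.530.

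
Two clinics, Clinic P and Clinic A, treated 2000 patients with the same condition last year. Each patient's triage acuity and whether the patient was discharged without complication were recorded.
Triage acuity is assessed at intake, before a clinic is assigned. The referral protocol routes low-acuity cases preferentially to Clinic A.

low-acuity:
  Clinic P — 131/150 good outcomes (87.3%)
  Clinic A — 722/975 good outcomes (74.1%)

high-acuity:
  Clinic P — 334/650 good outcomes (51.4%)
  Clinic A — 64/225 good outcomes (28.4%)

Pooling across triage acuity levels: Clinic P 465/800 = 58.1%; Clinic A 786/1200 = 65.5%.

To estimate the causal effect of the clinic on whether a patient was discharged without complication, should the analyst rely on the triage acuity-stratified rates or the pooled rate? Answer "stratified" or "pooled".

stratified

Clinic P is higher inside every triage acuity stratum but Clinic A is higher in aggregate. Whether to stratify depends on how triage acuity relates to the clinic.
Since triage acuity is a pre-existing factor (not a product of the clinic) and it affects the outcome on its own, it is a confounder. The stratified rates, not the pooled rate, identify the causal effect.
Within each level — low-acuity: 87.3% vs 74.1%; high-acuity: 51.4% vs 28.4% — Clinic P is higher every time.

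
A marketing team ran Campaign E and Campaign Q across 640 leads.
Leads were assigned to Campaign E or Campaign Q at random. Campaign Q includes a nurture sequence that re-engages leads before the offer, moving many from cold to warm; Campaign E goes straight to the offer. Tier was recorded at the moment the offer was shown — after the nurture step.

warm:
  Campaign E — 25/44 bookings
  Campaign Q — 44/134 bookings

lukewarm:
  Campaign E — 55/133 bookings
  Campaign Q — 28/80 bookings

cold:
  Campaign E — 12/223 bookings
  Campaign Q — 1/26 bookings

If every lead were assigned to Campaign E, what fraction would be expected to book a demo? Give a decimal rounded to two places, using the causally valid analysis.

Stratifying would compare campaigns among leads the campaigns themselves sorted into engagement tier groups — a form of selection on an intermediate. The unconditioned pooled rates give the total causal effect.
So P(outcome | do(Campaign E)) is just the pooled rate for Campaign E: 92/400 = 0.230.

0.23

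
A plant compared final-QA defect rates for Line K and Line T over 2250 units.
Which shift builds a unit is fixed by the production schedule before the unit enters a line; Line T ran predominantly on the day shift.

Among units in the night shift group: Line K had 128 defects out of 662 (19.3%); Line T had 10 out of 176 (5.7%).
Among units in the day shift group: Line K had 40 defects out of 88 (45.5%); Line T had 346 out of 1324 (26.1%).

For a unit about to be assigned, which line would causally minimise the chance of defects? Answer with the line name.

Nothing the line does changes shift; the imbalance is an allocation artefact. With shift also predicting the outcome, the pooled figure is confounded, and the within-stratum comparison is the causal one.
Within each level — night shift: 19.3% vs 5.7%; day shift: 45.5% vs 26.1% — Line T is lower every time.

Line T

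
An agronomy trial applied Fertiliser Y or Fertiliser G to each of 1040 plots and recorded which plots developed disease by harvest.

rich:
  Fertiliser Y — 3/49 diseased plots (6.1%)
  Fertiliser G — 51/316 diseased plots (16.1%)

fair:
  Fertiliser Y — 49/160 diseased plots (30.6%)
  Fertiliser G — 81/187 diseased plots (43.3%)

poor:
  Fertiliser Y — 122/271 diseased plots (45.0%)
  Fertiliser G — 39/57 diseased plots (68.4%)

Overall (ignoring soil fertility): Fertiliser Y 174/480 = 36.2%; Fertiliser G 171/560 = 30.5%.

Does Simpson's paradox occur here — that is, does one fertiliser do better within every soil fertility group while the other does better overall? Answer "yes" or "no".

Within each soil fertility level (rich 6.1% vs 16.1%; fair 30.6% vs 43.3%; poor 45.0% vs 68.4%), Fertiliser Y has the lower rate every time. Pooled: 36.2% vs 30.5% — Fertiliser G has the lower rate overall. The two comparisons disagree.

yes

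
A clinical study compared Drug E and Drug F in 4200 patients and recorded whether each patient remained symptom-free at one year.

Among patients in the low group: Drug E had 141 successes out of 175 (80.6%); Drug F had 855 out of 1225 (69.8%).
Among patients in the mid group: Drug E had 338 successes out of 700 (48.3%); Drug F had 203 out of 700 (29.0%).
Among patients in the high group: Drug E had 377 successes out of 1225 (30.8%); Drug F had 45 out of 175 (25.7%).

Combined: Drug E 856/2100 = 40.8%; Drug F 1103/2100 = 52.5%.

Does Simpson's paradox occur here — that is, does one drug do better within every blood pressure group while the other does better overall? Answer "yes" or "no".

Within each blood pressure level (low 80.6% vs 69.8%; mid 48.3% vs 29.0%; high 30.8% vs 25.7%), Drug E has the higher rate every time. Pooled: 40.8% vs 52.5% — Drug F has the higher rate overall. The two comparisons disagree.

yes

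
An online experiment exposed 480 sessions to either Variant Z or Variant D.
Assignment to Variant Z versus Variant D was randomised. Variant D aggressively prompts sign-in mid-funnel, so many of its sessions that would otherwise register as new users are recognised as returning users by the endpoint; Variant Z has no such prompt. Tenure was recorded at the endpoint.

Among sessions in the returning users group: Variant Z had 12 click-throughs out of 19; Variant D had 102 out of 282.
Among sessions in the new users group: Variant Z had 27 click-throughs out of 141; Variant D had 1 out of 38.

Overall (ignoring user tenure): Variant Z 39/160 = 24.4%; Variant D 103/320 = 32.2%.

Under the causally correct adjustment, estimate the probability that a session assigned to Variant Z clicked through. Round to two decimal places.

User tenure is downstream of the variant. One should not condition on a consequence of treatment, so the overall rates are the right comparison.
So P(outcome | do(Variant Z)) is just the pooled rate for Variant Z: 39/160 = 0.244.

0.24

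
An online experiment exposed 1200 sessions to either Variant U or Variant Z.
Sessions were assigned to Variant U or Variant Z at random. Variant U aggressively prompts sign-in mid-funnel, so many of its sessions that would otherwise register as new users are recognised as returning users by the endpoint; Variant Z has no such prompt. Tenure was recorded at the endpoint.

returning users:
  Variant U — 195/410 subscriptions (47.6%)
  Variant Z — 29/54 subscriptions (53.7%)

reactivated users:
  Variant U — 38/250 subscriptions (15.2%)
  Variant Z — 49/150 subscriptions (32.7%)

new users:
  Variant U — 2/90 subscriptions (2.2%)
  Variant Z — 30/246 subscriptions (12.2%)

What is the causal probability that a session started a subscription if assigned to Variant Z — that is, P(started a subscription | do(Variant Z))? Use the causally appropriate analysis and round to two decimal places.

0.24

The user tenure-specific comparison favours Variant Z throughout, but the pooled figures favour Variant U. The question is whether to condition on user tenure.
User tenure here is a post-treatment variable shaped by the variant; conditioning on it would introduce bias rather than remove it. The overall comparison is the causal one.
So P(outcome | do(Variant Z)) is just the pooled rate for Variant Z: 108/450 = 0.240.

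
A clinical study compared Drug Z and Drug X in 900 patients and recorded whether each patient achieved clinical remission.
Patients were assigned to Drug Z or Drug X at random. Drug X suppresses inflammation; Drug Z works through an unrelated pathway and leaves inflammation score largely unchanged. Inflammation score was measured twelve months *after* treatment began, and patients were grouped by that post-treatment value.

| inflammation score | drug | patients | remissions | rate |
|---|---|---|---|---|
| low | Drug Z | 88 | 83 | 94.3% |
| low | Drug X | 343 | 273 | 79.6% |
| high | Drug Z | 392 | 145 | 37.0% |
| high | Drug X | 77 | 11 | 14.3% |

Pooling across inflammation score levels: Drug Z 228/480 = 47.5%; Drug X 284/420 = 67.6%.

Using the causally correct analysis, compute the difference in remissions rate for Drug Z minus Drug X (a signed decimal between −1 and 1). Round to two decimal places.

Inflammation score is downstream of the drug. One should not condition on a consequence of treatment, so the overall rates are the right comparison.
The causal difference is the pooled difference: 0.475 − 0.676 = -0.201.

-0.20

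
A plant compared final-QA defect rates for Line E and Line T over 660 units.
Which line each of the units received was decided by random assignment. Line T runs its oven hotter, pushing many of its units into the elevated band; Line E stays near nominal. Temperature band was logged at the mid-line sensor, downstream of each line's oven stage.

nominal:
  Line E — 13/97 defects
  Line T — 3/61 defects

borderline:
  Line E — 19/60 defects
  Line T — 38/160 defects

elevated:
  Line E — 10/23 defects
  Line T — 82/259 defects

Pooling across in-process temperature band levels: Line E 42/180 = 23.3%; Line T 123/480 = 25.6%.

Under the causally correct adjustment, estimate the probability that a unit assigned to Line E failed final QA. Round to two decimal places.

In-process temperature band is downstream of the line. One should not condition on a consequence of treatment, so the overall rates are the right comparison.
So P(outcome | do(Line E)) is just the pooled rate for Line E: 42/180 = 0.233.

0.23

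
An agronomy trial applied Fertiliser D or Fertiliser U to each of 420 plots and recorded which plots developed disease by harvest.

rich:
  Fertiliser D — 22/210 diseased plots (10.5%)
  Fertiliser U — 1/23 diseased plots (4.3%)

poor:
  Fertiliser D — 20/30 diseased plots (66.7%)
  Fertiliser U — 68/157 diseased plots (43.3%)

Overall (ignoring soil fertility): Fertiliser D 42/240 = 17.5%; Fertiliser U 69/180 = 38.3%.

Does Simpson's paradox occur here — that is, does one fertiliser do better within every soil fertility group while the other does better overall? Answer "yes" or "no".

yes

Within each soil fertility level (rich 10.5% vs 4.3%; poor 66.7% vs 43.3%), Fertiliser U has the lower rate every time. Pooled: 17.5% vs 38.3% — Fertiliser D has the lower rate overall. The two comparisons disagree.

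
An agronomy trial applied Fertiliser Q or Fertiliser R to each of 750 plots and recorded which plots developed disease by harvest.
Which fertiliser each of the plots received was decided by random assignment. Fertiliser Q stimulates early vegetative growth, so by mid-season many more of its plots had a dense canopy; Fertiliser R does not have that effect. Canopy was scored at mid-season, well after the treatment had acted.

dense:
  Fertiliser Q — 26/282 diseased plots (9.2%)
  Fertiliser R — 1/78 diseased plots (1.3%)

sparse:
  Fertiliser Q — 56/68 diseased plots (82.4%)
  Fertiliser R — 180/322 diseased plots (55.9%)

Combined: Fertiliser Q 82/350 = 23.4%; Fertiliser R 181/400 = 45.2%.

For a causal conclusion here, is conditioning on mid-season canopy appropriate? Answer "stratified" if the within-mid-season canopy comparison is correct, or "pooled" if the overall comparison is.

The mid-season canopy-specific comparison favours Fertiliser R throughout, but the pooled figures favour Fertiliser Q. The question is whether to condition on mid-season canopy.
The distribution of mid-season canopy is itself part of what the fertiliser does — it is an intermediate outcome. Holding it fixed would remove that part of the effect; the total effect is the pooled difference.
Pooled: Fertiliser Q 23.4% vs Fertiliser R 45.2%; Fertiliser Q is lower overall.

pooled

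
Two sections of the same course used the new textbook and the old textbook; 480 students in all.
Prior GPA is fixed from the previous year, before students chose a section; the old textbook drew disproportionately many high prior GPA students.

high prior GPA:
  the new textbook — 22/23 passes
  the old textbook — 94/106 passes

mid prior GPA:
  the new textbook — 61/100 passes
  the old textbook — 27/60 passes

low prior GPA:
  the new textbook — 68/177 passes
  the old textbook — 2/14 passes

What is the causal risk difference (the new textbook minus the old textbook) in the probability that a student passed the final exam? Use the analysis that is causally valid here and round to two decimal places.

Within every prior GPA band level the new textbook has the higher rate, yet pooled the old textbook does — Simpson's reversal.
Prior GPA band satisfies the back-door criterion: it is not a descendant of the teaching method, and it blocks the spurious path from teaching method to outcome. Adjusting for it (i.e., using the within-prior GPA band rates) gives the causal effect.
Adjusting over the population distribution of prior GPA band: 0.269·(0.957−0.887) + 0.333·(0.610−0.450) + 0.398·(0.384−0.143) = +0.168.

+0.17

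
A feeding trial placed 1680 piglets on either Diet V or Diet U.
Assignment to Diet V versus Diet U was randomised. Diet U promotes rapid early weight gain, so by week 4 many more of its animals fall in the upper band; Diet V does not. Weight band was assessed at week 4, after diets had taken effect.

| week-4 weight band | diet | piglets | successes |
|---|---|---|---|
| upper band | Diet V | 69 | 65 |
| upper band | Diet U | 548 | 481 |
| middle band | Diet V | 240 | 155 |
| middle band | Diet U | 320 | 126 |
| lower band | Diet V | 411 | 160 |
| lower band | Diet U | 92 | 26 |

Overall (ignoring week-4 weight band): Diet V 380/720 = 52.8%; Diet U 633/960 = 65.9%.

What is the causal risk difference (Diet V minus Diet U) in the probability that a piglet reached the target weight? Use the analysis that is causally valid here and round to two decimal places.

-0.13

Within every week-4 weight band level Diet V has the higher rate, yet pooled Diet U does — Simpson's reversal.
The distribution of week-4 weight band is itself part of what the diet does — it is an intermediate outcome. Holding it fixed would remove that part of the effect; the total effect is the pooled difference.
The causal difference is the pooled difference: 0.528 − 0.659 = -0.132.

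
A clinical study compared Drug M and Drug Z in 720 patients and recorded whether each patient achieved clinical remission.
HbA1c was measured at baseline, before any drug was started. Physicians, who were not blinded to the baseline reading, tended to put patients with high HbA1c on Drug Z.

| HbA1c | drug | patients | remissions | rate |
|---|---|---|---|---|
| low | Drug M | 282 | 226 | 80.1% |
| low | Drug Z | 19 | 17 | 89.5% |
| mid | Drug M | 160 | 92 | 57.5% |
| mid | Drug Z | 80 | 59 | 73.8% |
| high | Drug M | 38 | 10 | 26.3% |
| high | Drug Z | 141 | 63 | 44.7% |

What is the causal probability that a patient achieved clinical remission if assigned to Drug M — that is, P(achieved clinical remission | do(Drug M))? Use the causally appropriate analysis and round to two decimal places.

HbA1c is set before the drug has any effect — it is not caused by the drug — and it independently drives the outcome. That makes it a confounder, so the causal comparison is within HbA1c levels.
Standardising Drug M to the population HbA1c mix: 0.418·226/282 + 0.333·92/160 + 0.249·10/38 = 0.592.

0.59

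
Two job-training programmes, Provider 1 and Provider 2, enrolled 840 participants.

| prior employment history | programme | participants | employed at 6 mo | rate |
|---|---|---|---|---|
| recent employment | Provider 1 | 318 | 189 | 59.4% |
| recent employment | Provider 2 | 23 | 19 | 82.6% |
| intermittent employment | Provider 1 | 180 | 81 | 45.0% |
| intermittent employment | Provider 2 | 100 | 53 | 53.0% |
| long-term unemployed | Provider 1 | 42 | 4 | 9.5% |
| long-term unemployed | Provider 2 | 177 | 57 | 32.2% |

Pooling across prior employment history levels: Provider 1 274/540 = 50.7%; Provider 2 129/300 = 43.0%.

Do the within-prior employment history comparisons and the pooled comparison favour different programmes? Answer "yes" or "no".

yes

Within each prior employment history level (recent employment 59.4% vs 82.6%; intermittent employment 45.0% vs 53.0%; long-term unemployed 9.5% vs 32.2%), Provider 2 has the higher rate every time. Pooled: 50.7% vs 43.0% — Provider 1 has the higher rate overall. The two comparisons disagree.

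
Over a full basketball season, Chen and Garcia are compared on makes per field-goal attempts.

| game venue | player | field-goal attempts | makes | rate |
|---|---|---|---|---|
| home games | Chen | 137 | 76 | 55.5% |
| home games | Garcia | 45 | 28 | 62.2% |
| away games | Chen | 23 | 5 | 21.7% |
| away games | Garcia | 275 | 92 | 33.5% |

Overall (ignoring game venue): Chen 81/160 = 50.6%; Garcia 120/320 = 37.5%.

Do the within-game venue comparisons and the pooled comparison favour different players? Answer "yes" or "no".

yes

Within each game venue level (home games 55.5% vs 62.2%; away games 21.7% vs 33.5%), Garcia has the higher rate every time. Pooled: 50.6% vs 37.5% — Chen has the higher rate overall. The two comparisons disagree.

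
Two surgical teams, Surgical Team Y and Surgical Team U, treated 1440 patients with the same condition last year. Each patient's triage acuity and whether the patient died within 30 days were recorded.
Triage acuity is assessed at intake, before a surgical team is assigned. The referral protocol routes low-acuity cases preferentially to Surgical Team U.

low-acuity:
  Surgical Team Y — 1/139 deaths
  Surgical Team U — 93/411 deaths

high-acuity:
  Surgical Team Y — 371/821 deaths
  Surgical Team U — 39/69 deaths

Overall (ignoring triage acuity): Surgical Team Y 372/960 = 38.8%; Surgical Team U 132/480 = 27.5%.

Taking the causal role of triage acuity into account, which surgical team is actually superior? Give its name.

Within every triage acuity level Surgical Team Y has the lower rate, yet pooled Surgical Team U does — Simpson's reversal.
Triage acuity is set before the surgical team has any effect — it is not caused by the surgical team — and it independently drives the outcome. That makes it a confounder, so the causal comparison is within triage acuity levels.
Within each level — low-acuity: 0.7% vs 22.6%; high-acuity: 45.2% vs 56.5% — Surgical Team Y is lower every time.

Surgical Team Y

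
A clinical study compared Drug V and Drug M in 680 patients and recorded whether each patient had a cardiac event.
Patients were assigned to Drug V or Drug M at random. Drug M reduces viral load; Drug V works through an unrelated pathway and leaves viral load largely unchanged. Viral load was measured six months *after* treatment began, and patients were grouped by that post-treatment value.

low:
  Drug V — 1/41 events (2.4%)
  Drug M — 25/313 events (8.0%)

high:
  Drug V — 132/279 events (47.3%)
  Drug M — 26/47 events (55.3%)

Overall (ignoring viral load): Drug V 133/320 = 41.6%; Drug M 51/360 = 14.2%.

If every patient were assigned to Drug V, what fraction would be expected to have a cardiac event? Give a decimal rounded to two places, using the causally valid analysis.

The distribution of viral load is itself part of what the drug does — it is an intermediate outcome. Holding it fixed would remove that part of the effect; the total effect is the pooled difference.
So P(outcome | do(Drug V)) is just the pooled rate for Drug V: 133/320 = 0.416.

0.42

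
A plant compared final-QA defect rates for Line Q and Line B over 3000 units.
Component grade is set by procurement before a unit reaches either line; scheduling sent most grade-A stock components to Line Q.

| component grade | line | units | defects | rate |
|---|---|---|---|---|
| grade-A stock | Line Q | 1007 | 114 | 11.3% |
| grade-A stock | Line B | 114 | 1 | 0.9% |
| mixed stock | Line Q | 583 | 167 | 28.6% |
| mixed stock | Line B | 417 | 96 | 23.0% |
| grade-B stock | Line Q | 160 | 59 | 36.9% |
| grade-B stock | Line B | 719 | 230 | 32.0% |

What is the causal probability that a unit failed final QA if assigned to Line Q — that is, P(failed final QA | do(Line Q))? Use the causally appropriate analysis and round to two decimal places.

0.25

Nothing the line does changes component grade; the imbalance is an allocation artefact. With component grade also predicting the outcome, the pooled figure is confounded, and the within-stratum comparison is the causal one.
Standardising Line Q to the population component grade mix: 0.374·114/1007 + 0.333·167/583 + 0.293·59/160 = 0.246.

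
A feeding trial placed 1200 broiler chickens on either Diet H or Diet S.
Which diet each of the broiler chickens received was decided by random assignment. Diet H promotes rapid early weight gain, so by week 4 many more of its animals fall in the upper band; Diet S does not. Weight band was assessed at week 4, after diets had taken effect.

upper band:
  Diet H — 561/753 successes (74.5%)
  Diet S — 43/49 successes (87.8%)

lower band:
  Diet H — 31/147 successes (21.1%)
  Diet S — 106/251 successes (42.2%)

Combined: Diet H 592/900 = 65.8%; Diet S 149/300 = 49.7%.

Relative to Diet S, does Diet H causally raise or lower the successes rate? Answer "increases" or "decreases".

increases

The week-4 weight band-specific comparison favours Diet S throughout, but the pooled figures favour Diet H. The question is whether to condition on week-4 weight band.
Week-4 weight band is downstream of the diet. One should not condition on a consequence of treatment, so the overall rates are the right comparison.
Pooled: Diet H 65.8% vs Diet S 49.7%; Diet H is higher overall.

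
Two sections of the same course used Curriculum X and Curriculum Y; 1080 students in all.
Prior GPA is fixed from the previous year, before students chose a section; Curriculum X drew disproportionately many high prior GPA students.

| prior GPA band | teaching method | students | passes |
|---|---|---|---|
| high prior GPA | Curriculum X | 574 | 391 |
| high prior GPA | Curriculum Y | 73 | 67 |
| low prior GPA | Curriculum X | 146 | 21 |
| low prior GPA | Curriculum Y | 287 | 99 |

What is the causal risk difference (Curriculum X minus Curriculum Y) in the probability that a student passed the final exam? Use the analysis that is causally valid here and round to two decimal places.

-0.22

Since prior GPA band is a pre-existing factor (not a product of the teaching method) and it affects the outcome on its own, it is a confounder. The stratified rates, not the pooled rate, identify the causal effect.
Adjusting over the population distribution of prior GPA band: 0.599·(0.681−0.918) + 0.401·(0.144−0.345) = -0.222.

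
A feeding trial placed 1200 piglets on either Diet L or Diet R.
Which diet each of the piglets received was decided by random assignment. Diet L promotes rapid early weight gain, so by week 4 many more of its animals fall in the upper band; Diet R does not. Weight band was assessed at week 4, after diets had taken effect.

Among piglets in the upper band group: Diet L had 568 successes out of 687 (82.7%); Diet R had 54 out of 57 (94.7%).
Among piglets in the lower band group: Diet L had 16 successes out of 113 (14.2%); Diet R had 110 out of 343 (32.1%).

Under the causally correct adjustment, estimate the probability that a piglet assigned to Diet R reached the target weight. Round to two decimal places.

0.41

Diet R is higher inside every week-4 weight band stratum but Diet L is higher in aggregate. Whether to stratify depends on how week-4 weight band relates to the diet.
Week-4 weight band here is a post-treatment variable shaped by the diet; conditioning on it would introduce bias rather than remove it. The overall comparison is the causal one.
So P(outcome | do(Diet R)) is just the pooled rate for Diet R: 164/400 = 0.410.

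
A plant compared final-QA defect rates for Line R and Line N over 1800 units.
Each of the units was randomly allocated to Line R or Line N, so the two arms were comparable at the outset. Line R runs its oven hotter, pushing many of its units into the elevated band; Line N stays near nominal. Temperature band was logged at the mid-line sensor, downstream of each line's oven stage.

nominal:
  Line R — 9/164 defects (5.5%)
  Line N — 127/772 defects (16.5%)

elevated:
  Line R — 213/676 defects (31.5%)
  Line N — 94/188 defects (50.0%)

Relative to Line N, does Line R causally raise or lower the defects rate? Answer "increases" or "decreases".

increases

Line R is lower inside every in-process temperature band stratum but Line N is lower in aggregate. Whether to stratify depends on how in-process temperature band relates to the line.
In-process temperature band lies on the pathway line → in-process temperature band → outcome, so adjusting for it blocks the indirect effect. For the total causal effect of line, use the unadjusted pooled rates.
Pooled: Line R 26.4% vs Line N 23.0%; Line N is lower overall.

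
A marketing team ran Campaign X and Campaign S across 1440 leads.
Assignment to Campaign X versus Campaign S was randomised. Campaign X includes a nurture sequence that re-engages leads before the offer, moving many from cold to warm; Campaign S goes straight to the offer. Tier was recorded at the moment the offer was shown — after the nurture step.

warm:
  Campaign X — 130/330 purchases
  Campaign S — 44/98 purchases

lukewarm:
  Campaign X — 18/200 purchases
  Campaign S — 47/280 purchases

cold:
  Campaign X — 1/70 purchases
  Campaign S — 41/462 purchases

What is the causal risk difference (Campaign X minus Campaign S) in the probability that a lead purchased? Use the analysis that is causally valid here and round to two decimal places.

+0.09

Within every engagement tier level Campaign S has the higher rate, yet pooled Campaign X does — Simpson's reversal.
Because the campaign influences engagement tier, engagement tier is a post-treatment mediator, not a confounder. Stratifying on it would bias the estimate; the causal effect is the crude pooled difference.
The causal difference is the pooled difference: 0.248 − 0.157 = +0.091.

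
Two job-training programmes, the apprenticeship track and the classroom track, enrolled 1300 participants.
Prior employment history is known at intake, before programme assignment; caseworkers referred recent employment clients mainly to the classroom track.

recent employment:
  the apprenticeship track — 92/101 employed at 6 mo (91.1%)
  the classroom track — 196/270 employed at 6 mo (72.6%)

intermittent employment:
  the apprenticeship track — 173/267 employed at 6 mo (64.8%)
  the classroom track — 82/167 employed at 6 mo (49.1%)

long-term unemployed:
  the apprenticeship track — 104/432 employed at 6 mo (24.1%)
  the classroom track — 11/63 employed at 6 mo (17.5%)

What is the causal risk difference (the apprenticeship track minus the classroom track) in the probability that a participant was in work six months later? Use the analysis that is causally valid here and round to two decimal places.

The stratified and pooled comparisons disagree (the apprenticeship track wins within each prior employment history; the classroom track wins overall), so the answer turns on the causal role of prior employment history.
Here prior employment history is a common cause — it drives both which programme a case falls under and the outcome. The crude comparison mixes populations; the stratum-specific rates are the causally relevant ones.
Adjusting over the population distribution of prior employment history: 0.285·(0.911−0.726) + 0.334·(0.648−0.491) + 0.381·(0.241−0.175) = +0.130.

+0.13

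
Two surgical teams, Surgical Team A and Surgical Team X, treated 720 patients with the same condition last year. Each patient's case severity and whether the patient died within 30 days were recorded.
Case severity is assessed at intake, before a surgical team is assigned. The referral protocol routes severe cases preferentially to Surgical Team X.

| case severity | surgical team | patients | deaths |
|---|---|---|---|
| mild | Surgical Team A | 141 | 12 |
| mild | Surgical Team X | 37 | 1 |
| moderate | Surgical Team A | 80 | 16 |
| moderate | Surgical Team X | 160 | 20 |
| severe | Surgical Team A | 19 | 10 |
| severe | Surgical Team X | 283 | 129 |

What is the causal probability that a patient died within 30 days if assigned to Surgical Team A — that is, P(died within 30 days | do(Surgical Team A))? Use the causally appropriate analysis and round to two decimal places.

Within every case severity level Surgical Team X has the lower rate, yet pooled Surgical Team A does — Simpson's reversal.
Since case severity is a pre-existing factor (not a product of the surgical team) and it affects the outcome on its own, it is a confounder. The stratified rates, not the pooled rate, identify the causal effect.
Standardising Surgical Team A to the population case severity mix: 0.247·12/141 + 0.333·16/80 + 0.419·10/19 = 0.308.

0.31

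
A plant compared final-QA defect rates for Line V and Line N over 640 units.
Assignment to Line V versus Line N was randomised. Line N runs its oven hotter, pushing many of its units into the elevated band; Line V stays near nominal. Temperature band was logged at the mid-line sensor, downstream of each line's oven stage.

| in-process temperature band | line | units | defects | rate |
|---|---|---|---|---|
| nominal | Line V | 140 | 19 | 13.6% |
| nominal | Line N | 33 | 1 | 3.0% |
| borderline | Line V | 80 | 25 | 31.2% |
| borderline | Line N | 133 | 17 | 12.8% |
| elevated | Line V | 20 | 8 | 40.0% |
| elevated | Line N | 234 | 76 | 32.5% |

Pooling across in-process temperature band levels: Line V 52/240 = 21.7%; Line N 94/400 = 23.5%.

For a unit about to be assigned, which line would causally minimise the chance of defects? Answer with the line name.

Line V

The stratified and pooled comparisons disagree (Line N wins within each in-process temperature band; Line V wins overall), so the answer turns on the causal role of in-process temperature band.
In-process temperature band here is a post-treatment variable shaped by the line; conditioning on it would introduce bias rather than remove it. The overall comparison is the causal one.
Pooled: Line V 21.7% vs Line N 23.5%; Line V is lower overall.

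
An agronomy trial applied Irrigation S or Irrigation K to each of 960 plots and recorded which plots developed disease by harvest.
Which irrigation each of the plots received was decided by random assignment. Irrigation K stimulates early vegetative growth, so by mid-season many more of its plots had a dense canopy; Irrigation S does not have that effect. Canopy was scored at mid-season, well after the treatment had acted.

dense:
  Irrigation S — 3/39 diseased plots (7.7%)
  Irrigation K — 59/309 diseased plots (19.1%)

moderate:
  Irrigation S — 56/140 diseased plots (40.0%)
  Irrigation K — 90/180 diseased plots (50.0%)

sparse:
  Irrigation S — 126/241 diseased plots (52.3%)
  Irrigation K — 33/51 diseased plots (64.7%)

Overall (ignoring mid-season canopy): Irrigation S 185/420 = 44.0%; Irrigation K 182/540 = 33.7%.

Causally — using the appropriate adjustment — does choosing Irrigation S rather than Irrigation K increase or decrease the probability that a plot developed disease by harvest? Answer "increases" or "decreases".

increases

Mid-season canopy is downstream of the irrigation. One should not condition on a consequence of treatment, so the overall rates are the right comparison.
Pooled: Irrigation S 44.0% vs Irrigation K 33.7%; Irrigation K is lower overall.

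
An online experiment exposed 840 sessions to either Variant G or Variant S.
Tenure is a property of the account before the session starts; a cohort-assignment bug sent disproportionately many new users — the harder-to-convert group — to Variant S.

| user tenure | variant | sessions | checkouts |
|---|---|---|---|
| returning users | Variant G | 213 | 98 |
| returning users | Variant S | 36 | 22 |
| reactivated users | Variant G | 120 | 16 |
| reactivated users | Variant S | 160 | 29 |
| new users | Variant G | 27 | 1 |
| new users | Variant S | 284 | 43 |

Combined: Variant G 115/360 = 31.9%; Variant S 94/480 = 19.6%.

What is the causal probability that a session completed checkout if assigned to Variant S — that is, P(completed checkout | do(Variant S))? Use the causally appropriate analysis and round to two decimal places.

0.30

Since user tenure is a pre-existing factor (not a product of the variant) and it affects the outcome on its own, it is a confounder. The stratified rates, not the pooled rate, identify the causal effect.
Standardising Variant S to the population user tenure mix: 0.296·22/36 + 0.333·29/160 + 0.370·43/284 = 0.298.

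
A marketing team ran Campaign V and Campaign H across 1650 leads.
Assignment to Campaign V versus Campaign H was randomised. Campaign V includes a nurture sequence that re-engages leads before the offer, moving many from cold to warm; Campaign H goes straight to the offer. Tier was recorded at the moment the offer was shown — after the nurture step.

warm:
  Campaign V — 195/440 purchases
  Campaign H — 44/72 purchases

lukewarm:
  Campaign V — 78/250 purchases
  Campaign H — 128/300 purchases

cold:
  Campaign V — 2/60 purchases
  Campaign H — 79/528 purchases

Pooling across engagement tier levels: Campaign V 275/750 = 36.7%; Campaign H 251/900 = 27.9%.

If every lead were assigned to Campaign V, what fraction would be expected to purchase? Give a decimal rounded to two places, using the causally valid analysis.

Within every engagement tier level Campaign H has the higher rate, yet pooled Campaign V does — Simpson's reversal.
Engagement tier here is a post-treatment variable shaped by the campaign; conditioning on it would introduce bias rather than remove it. The overall comparison is the causal one.
So P(outcome | do(Campaign V)) is just the pooled rate for Campaign V: 275/750 = 0.367.

0.37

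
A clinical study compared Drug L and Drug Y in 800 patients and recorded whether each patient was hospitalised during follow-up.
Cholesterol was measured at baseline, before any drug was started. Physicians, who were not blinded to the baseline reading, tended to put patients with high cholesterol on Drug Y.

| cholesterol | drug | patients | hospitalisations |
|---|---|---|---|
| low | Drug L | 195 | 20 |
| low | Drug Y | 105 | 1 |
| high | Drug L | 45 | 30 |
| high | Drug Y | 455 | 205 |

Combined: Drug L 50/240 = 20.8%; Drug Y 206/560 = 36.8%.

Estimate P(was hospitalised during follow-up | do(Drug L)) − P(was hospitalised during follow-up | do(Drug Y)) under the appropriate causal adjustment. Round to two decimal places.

+0.17

The stratified and pooled comparisons disagree (Drug Y wins within each cholesterol; Drug L wins overall), so the answer turns on the causal role of cholesterol.
Since cholesterol is a pre-existing factor (not a product of the drug) and it affects the outcome on its own, it is a confounder. The stratified rates, not the pooled rate, identify the causal effect.
Adjusting over the population distribution of cholesterol: 0.375·(0.103−0.010) + 0.625·(0.667−0.451) = +0.170.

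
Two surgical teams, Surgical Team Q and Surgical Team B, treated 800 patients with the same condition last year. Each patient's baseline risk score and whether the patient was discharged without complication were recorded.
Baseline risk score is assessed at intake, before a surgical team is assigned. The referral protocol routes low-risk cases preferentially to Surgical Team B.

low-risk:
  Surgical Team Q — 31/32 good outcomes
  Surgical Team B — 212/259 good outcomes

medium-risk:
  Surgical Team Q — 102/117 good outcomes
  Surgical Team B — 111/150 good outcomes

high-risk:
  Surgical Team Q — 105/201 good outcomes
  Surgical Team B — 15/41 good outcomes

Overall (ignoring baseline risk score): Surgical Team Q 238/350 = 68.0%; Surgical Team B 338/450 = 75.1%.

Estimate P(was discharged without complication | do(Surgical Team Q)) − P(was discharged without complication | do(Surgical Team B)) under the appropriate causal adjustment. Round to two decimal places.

+0.15

Since baseline risk score is a pre-existing factor (not a product of the surgical team) and it affects the outcome on its own, it is a confounder. The stratified rates, not the pooled rate, identify the causal effect.
Adjusting over the population distribution of baseline risk score: 0.364·(0.969−0.819) + 0.334·(0.872−0.740) + 0.302·(0.522−0.366) = +0.146.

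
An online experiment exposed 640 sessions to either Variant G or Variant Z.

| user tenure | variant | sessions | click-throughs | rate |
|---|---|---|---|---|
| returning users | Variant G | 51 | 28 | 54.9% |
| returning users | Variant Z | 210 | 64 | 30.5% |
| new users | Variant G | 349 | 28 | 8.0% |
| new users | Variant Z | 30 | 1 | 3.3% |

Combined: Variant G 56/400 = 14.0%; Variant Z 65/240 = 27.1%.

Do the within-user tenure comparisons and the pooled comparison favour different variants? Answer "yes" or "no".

yes

Within each user tenure level (returning users 54.9% vs 30.5%; new users 8.0% vs 3.3%), Variant G has the higher rate every time. Pooled: 14.0% vs 27.1% — Variant Z has the higher rate overall. The two comparisons disagree.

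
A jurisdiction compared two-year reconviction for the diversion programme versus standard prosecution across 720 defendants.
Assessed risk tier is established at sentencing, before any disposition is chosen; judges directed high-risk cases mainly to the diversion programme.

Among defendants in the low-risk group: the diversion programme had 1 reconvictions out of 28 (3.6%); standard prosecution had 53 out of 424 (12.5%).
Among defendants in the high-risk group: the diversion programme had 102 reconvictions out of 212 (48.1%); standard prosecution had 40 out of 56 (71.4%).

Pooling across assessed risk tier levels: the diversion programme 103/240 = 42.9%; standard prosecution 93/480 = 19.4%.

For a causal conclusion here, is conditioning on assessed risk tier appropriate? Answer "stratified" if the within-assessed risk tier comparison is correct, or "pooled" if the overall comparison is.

The assessed risk tier-specific comparison favours the diversion programme throughout, but the pooled figures favour standard prosecution. The question is whether to condition on assessed risk tier.
Here assessed risk tier is a common cause — it drives both which disposition a case falls under and the outcome. The crude comparison mixes populations; the stratum-specific rates are the causally relevant ones.
Within each level — low-risk: 3.6% vs 12.5%; high-risk: 48.1% vs 71.4% — the diversion programme is lower every time.

stratified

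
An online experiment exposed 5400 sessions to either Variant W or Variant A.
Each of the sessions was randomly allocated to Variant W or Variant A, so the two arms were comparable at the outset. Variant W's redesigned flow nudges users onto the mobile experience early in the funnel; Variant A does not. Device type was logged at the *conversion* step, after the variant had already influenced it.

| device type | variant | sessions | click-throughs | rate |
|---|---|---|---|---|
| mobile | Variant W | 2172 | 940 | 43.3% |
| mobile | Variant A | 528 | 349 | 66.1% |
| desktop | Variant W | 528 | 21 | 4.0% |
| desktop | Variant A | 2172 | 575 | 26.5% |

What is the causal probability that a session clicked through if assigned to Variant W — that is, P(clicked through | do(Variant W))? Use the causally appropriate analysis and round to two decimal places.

0.36

Because the variant influences device type, device type is a post-treatment mediator, not a confounder. Stratifying on it would bias the estimate; the causal effect is the crude pooled difference.
So P(outcome | do(Variant W)) is just the pooled rate for Variant W: 961/2700 = 0.356.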